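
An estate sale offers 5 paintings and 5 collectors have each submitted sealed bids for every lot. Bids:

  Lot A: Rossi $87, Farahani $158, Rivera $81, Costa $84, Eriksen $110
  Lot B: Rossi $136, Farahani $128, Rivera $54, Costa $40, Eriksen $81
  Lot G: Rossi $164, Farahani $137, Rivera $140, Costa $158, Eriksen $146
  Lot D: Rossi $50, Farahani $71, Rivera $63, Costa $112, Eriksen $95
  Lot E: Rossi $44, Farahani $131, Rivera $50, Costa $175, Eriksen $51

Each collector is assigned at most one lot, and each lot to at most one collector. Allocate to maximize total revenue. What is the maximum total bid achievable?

Maximum total: $704

Optimal: Rossi→Lot B ($136), Farahani→Lot A ($158), Rivera→Lot G ($140), Costa→Lot E ($175), Eriksen→Lot D ($95) — total 136+158+140+175+95 = $704.
Row-greedy (each collector in turn takes its best remaining lot) gives $641, worse by 63.
Swapping Eriksen↔Rossi (Eriksen→Lot B $81, Rossi→Lot D $50) loses 100.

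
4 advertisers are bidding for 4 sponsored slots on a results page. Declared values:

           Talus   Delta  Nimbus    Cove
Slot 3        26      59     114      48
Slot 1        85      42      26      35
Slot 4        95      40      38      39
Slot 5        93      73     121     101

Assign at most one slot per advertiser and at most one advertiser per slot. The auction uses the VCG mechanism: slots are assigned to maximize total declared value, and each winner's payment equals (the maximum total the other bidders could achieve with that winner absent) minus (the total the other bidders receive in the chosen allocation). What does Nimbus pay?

Nimbus pays $17.

Efficient allocation: Talus→Slot 4 ($95), Delta→Slot 1 ($42), Nimbus→Slot 3 ($114), Cove→Slot 5 ($101); total welfare W = $352.
Nimbus receives Slot 3 at value $114, so the others get W − 114 = $238.
Without Nimbus: best allocation of the remaining 3 bidders over all 4 slots is Talus→Slot 4 ($95), Delta→Slot 3 ($59), Cove→Slot 5 ($101), total $255.
VCG payment = (others' best without Nimbus) − (others' welfare with Nimbus) = 255 − 238 = $17.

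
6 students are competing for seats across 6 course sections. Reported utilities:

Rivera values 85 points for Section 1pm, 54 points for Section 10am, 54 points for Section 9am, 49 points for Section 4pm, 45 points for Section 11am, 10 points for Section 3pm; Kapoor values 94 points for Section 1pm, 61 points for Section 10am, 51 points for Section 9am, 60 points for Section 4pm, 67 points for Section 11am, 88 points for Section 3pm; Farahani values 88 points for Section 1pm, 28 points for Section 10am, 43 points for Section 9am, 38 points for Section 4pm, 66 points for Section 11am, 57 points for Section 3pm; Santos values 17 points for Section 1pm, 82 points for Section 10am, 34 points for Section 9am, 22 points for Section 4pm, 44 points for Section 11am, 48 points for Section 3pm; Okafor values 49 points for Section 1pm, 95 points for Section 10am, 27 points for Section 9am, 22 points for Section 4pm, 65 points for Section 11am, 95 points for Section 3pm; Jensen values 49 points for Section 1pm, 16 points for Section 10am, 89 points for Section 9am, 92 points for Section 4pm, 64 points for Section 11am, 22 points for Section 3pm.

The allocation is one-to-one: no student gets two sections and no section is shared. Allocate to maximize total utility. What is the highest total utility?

Optimal: Rivera→Section 9am (54 points), Kapoor→Section 1pm (94 points), Farahani→Section 11am (66 points), Santos→Section 10am (82 points), Okafor→Section 3pm (95 points), Jensen→Section 4pm (92 points) — total 54+94+66+82+95+92 = 483 points.
Row-greedy (each student in turn takes its best remaining section) gives 440 points, worse by 43.
Next-best assignment: Rivera→Section 9am, Kapoor→Section 11am, Farahani→Section 1pm, Santos→Section 10am, Okafor→Section 3pm, Jensen→Section 4pm = 478 points.
No other one-to-one assignment exceeds 483 points.

Maximum total: 483 points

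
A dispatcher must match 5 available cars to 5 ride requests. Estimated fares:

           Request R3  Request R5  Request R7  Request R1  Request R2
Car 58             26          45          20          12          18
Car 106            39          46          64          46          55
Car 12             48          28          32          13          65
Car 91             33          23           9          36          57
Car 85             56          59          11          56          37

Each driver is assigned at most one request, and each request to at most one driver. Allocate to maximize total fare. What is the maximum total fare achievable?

Maximum total: $270

Optimal: Car 58→Request R5 ($45), Car 106→Request R7 ($64), Car 12→Request R3 ($48), Car 91→Request R2 ($57), Car 85→Request R1 ($56) — total 45+64+48+57+56 = $270.
Column-greedy (each request in turn goes to its best remaining driver) gives $188, worse by 82.
Next-best assignment: Car 58→Request R5, Car 106→Request R7, Car 12→Request R2, Car 91→Request R1, Car 85→Request R3 = $266.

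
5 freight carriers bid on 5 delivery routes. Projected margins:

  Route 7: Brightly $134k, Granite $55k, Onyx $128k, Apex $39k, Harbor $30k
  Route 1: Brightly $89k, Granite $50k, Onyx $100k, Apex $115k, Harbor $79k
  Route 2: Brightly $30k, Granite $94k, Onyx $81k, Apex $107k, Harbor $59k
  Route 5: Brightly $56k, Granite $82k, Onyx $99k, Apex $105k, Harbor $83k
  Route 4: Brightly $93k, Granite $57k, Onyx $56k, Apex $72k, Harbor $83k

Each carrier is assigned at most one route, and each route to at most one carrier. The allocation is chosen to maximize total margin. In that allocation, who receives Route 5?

Optimal: Brightly→Route 7 ($134k), Granite→Route 2 ($94k), Onyx→Route 5 ($99k), Apex→Route 1 ($115k), Harbor→Route 4 ($83k) — total 134+94+99+115+83 = $525k.
Next-best assignment: Brightly→Route 7, Granite→Route 2, Onyx→Route 1, Apex→Route 5, Harbor→Route 4 = $516k.
Onyx's own top route is Route 7 ($128k), but forcing Onyx→Route 7 and reassigning the rest optimally gives only $513k — worse by 12.

Onyx receives Route 5.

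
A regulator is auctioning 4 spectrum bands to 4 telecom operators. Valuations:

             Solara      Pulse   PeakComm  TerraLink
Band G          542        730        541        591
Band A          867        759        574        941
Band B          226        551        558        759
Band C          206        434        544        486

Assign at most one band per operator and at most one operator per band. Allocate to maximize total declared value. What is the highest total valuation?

Optimal: Solara→Band A ($867M), Pulse→Band G ($730M), PeakComm→Band C ($544M), TerraLink→Band B ($759M) — total 867+730+544+759 = $2900M.
Max-entry greedy (repeatedly take the single best remaining cell) gives $2435M, worse by 465.
Every other assignment is strictly worse.

Maximum total: $2900M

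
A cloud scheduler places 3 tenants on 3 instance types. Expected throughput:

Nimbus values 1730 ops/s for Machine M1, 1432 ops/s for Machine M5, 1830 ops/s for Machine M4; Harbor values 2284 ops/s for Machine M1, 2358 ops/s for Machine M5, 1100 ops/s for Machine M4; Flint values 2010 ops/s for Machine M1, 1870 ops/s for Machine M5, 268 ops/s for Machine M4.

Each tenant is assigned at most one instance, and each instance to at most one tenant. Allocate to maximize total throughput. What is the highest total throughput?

Optimal: Nimbus→Machine M4 (1830 ops/s), Harbor→Machine M5 (2358 ops/s), Flint→Machine M1 (2010 ops/s) — total 1830+2358+2010 = 6198 ops/s.
Column-greedy (each instance in turn goes to its best remaining tenant) gives 5984 ops/s, worse by 214.

Max total: 6198 ops/s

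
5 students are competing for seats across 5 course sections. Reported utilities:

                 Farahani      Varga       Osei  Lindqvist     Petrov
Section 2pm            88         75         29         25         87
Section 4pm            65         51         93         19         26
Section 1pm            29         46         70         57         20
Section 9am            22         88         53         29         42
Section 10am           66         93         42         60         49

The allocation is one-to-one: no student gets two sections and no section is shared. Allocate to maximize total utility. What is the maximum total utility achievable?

Optimal: Farahani→Section 10am (66 points), Varga→Section 9am (88 points), Osei→Section 4pm (93 points), Lindqvist→Section 1pm (57 points), Petrov→Section 2pm (87 points) — total 66+88+93+57+87 = 391 points.
Row-greedy (each student in turn takes its best remaining section) gives 373 points, worse by 18.
No other one-to-one assignment exceeds 391 points.

Maximum total: 391 points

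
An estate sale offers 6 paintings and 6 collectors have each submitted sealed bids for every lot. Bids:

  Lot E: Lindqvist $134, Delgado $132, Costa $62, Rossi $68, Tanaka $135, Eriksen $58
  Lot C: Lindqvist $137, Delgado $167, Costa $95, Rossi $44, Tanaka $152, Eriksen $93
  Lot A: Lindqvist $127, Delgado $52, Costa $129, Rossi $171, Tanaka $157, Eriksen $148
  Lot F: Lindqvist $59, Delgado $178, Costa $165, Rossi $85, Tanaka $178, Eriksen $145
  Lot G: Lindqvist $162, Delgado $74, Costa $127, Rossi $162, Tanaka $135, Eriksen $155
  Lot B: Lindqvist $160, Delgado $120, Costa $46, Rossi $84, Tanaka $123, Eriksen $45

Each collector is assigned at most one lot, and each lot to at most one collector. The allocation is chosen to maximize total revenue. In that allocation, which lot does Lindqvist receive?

Lindqvist receives Lot B.

Optimal: Lindqvist→Lot B ($160), Delgado→Lot C ($167), Costa→Lot F ($165), Rossi→Lot A ($171), Tanaka→Lot E ($135), Eriksen→Lot G ($155) — total 160+167+165+171+135+155 = $953.
Max-entry greedy (repeatedly take the single best remaining cell) gives $770, worse by 183.
Next-best assignment: Lindqvist→Lot B, Delgado→Lot C, Costa→Lot F, Rossi→Lot G, Tanaka→Lot E, Eriksen→Lot A = $937.
No other one-to-one assignment exceeds $953.
Lindqvist's own top lot is Lot G ($162), but forcing Lindqvist→Lot G and reassigning the rest optimally gives only $861 — worse by 92.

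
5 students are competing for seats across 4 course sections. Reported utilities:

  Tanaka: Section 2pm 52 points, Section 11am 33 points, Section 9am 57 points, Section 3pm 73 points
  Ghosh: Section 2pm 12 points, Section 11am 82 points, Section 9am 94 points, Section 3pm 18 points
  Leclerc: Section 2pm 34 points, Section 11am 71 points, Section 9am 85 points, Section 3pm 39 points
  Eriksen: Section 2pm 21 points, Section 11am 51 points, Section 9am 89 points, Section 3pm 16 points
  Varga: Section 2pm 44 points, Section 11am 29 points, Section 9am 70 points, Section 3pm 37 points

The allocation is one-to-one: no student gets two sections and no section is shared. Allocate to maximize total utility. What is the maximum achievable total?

Maximum total: 288 points

This is a one-to-one assignment (maximum-weight bipartite matching).
Optimal: Varga→Section 2pm (44 points), Ghosh→Section 11am (82 points), Eriksen→Section 9am (89 points), Tanaka→Section 3pm (73 points) — total 44+82+89+73 = 288 points.
Max-entry greedy (repeatedly take the single best remaining cell) gives 282 points, worse by 6.
Swapping Tanaka↔Varga (Tanaka→Section 2pm 52 points, Varga→Section 3pm 37 points) loses 28.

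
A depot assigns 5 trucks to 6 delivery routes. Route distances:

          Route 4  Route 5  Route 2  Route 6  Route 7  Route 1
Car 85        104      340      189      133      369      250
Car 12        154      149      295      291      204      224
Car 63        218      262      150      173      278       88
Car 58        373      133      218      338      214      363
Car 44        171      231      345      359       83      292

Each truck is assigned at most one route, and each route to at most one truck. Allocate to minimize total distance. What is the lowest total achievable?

Optimal: Car 85→Route 6 (133 km), Car 12→Route 4 (154 km), Car 63→Route 1 (88 km), Car 58→Route 5 (133 km), Car 44→Route 7 (83 km) — total 133+154+88+133+83 = 591 km.
Min-entry greedy (repeatedly take the single cheapest remaining cell) gives 699 km, worse by 108.
Next-best assignment: Car 85→Route 4, Car 12→Route 5, Car 63→Route 1, Car 58→Route 2, Car 44→Route 7 = 642 km.
Swapping Car 85↔Car 44 (Car 85→Route 7 369 km, Car 44→Route 6 359 km) adds 512.
Checked against all permutations: 591 km is optimal.

Min total: 591 km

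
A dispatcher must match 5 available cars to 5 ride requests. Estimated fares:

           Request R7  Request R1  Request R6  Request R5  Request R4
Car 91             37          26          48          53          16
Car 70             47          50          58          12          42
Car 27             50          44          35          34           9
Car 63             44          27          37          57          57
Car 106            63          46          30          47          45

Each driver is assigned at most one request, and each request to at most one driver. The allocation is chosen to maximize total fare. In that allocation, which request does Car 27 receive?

This is a one-to-one assignment (maximum-weight bipartite matching).
Optimal: Car 91→Request R5 ($53), Car 70→Request R6 ($58), Car 27→Request R1 ($44), Car 63→Request R4 ($57), Car 106→Request R7 ($63) — total 53+58+44+57+63 = $275.
Row-greedy (each driver in turn takes its best remaining request) gives $264, worse by 11.
Car 27's own top request is Request R7 ($50), but forcing Car 27→Request R7 and reassigning the rest optimally gives only $264 — worse by 11.

Car 27 receives Request R1.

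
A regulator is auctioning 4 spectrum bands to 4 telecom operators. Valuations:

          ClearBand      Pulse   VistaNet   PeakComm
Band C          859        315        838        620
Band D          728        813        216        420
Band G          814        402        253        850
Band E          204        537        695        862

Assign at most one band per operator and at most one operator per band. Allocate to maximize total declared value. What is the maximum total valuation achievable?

Max total: $3327M

This is the linear assignment problem.
Optimal: ClearBand→Band G ($814M), Pulse→Band D ($813M), VistaNet→Band C ($838M), PeakComm→Band E ($862M) — total 814+813+838+862 = $3327M.
Row-greedy (each operator in turn takes its best remaining band) gives $3217M, worse by 110.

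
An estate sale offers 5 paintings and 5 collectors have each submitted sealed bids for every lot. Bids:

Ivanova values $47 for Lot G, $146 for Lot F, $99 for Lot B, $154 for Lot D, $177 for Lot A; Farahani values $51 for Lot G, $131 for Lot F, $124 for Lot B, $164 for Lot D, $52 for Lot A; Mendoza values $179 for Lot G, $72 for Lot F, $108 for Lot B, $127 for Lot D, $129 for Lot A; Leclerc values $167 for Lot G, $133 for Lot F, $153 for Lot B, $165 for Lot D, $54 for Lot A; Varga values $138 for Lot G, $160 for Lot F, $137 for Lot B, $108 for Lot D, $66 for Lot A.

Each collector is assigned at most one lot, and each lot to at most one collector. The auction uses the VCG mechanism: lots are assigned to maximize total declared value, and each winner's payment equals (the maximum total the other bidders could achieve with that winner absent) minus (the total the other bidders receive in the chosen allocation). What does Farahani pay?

Efficient allocation: Ivanova→Lot A ($177), Farahani→Lot D ($164), Mendoza→Lot G ($179), Leclerc→Lot B ($153), Varga→Lot F ($160); total welfare W = $833.
Farahani receives Lot D at value $164, so the others get W − 164 = $669.
Without Farahani: best allocation of the remaining 4 bidders over all 5 lots is Ivanova→Lot A ($177), Mendoza→Lot G ($179), Leclerc→Lot D ($165), Varga→Lot F ($160), total $681.
VCG payment = (others' best without Farahani) − (others' welfare with Farahani) = 681 − 669 = $12.

Farahani pays $12.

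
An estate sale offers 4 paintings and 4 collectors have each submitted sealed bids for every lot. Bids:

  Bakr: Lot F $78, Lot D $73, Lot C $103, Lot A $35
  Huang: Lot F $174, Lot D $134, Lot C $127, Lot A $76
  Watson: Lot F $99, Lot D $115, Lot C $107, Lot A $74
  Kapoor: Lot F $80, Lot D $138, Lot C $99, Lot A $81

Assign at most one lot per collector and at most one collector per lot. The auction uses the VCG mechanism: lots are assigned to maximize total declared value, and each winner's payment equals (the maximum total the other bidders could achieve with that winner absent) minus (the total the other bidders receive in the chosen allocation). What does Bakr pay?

Bakr pays $33.

Efficient allocation: Bakr→Lot C ($103), Huang→Lot F ($174), Watson→Lot A ($74), Kapoor→Lot D ($138); total welfare W = $489.
Bakr receives Lot C at value $103, so the others get W − 103 = $386.
Without Bakr: best allocation of the remaining 3 bidders over all 4 lots is Huang→Lot F ($174), Watson→Lot C ($107), Kapoor→Lot D ($138), total $419.
VCG payment = (others' best without Bakr) − (others' welfare with Bakr) = 419 − 386 = $33.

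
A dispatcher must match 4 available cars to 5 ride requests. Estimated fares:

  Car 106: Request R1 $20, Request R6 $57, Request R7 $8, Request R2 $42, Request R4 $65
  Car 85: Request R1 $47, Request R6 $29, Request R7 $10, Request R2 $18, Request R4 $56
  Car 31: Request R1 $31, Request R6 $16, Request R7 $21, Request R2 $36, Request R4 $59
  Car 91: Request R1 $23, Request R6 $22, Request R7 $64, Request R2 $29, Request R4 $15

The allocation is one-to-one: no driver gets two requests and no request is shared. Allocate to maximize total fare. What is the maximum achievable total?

Optimal: Car 106→Request R6 ($57), Car 85→Request R1 ($47), Car 31→Request R4 ($59), Car 91→Request R7 ($64) — total 57+47+59+64 = $227.
Max-entry greedy (repeatedly take the single best remaining cell) gives $212, worse by 15.
Next-best assignment: Car 106→Request R6, Car 85→Request R4, Car 31→Request R2, Car 91→Request R7 = $213.
Swapping Car 85↔Car 91 (Car 85→Request R7 $10, Car 91→Request R1 $23) loses 78.

Maximum total: $227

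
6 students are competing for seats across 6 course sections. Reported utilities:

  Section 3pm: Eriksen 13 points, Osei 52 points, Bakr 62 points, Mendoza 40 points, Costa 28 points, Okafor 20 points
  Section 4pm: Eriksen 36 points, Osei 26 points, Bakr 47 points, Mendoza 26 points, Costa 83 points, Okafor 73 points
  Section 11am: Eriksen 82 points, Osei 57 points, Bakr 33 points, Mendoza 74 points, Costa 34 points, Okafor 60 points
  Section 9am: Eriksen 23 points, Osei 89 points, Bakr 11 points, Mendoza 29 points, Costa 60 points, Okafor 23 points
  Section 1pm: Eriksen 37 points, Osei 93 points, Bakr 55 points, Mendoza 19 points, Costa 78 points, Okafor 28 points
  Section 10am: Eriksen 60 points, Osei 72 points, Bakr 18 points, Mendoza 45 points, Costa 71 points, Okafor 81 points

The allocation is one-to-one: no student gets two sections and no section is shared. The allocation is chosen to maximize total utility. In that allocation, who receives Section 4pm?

Okafor receives Section 4pm.

Optimal: Eriksen→Section 10am (60 points), Osei→Section 9am (89 points), Bakr→Section 3pm (62 points), Mendoza→Section 11am (74 points), Costa→Section 1pm (78 points), Okafor→Section 4pm (73 points) — total 60+89+62+74+78+73 = 436 points.
Column-greedy (each section in turn goes to its best remaining student) gives 389 points, worse by 47.
Swapping Eriksen↔Costa (Eriksen→Section 1pm 37 points, Costa→Section 10am 71 points) loses 30.
Okafor's own top section is Section 10am (81 points), but forcing Okafor→Section 10am and reassigning the rest optimally gives only 430 points — worse by 6.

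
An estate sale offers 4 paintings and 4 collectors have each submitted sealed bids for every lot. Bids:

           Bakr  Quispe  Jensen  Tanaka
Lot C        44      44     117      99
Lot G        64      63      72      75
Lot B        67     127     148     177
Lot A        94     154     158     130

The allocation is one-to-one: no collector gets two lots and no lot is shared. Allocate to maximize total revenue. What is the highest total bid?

Max total: $512

Optimal: Bakr→Lot G ($64), Quispe→Lot A ($154), Jensen→Lot C ($117), Tanaka→Lot B ($177) — total 64+154+117+177 = $512.
Column-greedy (each lot in turn goes to its best remaining collector) gives $413, worse by 99.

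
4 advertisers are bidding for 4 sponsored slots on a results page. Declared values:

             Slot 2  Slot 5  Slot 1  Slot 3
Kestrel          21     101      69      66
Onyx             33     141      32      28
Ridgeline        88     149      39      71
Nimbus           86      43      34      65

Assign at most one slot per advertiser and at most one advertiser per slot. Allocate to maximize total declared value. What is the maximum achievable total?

Maximum total: $367

Optimal: Kestrel→Slot 1 ($69), Onyx→Slot 5 ($141), Ridgeline→Slot 3 ($71), Nimbus→Slot 2 ($86) — total 69+141+71+86 = $367.
Max-entry greedy (repeatedly take the single best remaining cell) gives $332, worse by 35.
Next-best assignment: Kestrel→Slot 1, Onyx→Slot 5, Ridgeline→Slot 2, Nimbus→Slot 3 = $363.
Swapping Onyx↔Kestrel (Onyx→Slot 1 $32, Kestrel→Slot 5 $101) loses 77.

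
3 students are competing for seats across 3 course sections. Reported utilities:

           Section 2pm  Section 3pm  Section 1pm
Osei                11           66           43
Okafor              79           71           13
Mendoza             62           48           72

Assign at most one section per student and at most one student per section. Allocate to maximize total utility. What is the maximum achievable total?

Optimal: Osei→Section 3pm (66 points), Okafor→Section 2pm (79 points), Mendoza→Section 1pm (72 points) — total 66+79+72 = 217 points.
Next-best assignment: Osei→Section 1pm, Okafor→Section 3pm, Mendoza→Section 2pm = 176 points.

Max total: 217 points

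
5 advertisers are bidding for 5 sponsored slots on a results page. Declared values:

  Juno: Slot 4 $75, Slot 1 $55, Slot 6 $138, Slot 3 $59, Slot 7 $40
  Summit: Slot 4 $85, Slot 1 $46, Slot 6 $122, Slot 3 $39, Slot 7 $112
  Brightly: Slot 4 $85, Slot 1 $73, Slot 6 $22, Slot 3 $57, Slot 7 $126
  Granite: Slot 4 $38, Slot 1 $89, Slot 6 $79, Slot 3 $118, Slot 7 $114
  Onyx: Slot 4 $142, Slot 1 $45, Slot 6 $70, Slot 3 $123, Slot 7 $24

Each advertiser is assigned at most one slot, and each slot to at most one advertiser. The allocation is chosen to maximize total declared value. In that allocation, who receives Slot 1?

Brightly receives Slot 1.

Treat this as an assignment problem: match each advertiser to one slot.
Optimal: Juno→Slot 6 ($138), Summit→Slot 7 ($112), Brightly→Slot 1 ($73), Granite→Slot 3 ($118), Onyx→Slot 4 ($142) — total 138+112+73+118+142 = $583.
Max-entry greedy (repeatedly take the single best remaining cell) gives $570, worse by 13.
Swapping Granite↔Summit (Granite→Slot 7 $114, Summit→Slot 3 $39) loses 77.
No other one-to-one assignment exceeds $583.
Brightly's own top slot is Slot 7 ($126), but forcing Brightly→Slot 7 and reassigning the rest optimally gives only $570 — worse by 13.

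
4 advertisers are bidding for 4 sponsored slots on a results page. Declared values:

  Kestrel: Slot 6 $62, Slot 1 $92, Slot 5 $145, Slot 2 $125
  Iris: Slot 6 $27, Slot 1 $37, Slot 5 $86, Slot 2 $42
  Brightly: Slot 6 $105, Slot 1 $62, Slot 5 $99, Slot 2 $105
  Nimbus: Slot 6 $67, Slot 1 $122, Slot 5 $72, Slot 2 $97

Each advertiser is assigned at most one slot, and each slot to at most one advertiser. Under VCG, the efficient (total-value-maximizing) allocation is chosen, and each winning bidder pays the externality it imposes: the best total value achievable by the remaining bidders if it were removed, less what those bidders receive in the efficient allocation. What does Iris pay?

Efficient allocation: Kestrel→Slot 2 ($125), Iris→Slot 5 ($86), Brightly→Slot 6 ($105), Nimbus→Slot 1 ($122); total welfare W = $438.
Iris receives Slot 5 at value $86, so the others get W − 86 = $352.
Without Iris: best allocation of the remaining 3 bidders over all 4 slots is Kestrel→Slot 5 ($145), Brightly→Slot 6 ($105), Nimbus→Slot 1 ($122), total $372.
VCG payment = (others' best without Iris) − (others' welfare with Iris) = 372 − 352 = $20.

Iris pays $20.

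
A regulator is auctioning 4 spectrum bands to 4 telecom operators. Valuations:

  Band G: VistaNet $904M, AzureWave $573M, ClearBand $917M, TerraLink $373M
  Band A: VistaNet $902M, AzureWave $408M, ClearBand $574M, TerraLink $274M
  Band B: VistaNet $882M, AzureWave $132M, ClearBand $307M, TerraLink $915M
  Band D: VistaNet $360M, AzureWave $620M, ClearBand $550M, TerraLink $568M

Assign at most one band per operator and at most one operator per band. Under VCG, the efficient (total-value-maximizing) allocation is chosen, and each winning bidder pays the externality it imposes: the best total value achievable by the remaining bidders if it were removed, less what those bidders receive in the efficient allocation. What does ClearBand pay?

Efficient allocation: VistaNet→Band A ($902M), AzureWave→Band D ($620M), ClearBand→Band G ($917M), TerraLink→Band B ($915M); total welfare W = $3354M.
ClearBand receives Band G at value $917M, so the others get W − 917 = $2437M.
Without ClearBand: best allocation of the remaining 3 bidders over all 4 bands is VistaNet→Band G ($904M), AzureWave→Band D ($620M), TerraLink→Band B ($915M), total $2439M.
VCG payment = (others' best without ClearBand) − (others' welfare with ClearBand) = 2439 − 2437 = $2M.

ClearBand pays $2M.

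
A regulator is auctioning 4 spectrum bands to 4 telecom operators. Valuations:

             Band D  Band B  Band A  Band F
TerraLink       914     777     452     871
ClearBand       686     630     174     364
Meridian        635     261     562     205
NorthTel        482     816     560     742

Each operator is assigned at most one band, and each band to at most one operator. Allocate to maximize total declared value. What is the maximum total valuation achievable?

Max total: $2935M

This is the linear assignment problem.
Optimal: TerraLink→Band F ($871M), ClearBand→Band D ($686M), Meridian→Band A ($562M), NorthTel→Band B ($816M) — total 871+686+562+816 = $2935M.
Max-entry greedy (repeatedly take the single best remaining cell) gives $2656M, worse by 279.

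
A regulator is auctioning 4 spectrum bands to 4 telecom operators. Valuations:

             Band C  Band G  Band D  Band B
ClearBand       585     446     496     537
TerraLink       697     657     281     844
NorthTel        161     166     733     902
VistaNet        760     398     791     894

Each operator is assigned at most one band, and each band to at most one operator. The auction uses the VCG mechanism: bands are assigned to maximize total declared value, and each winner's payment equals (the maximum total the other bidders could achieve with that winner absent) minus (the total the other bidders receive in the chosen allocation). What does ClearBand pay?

Efficient allocation: ClearBand→Band C ($585M), TerraLink→Band G ($657M), NorthTel→Band B ($902M), VistaNet→Band D ($791M); total welfare W = $2935M.
ClearBand receives Band C at value $585M, so the others get W − 585 = $2350M.
Without ClearBand: best allocation of the remaining 3 bidders over all 4 bands is TerraLink→Band C ($697M), NorthTel→Band B ($902M), VistaNet→Band D ($791M), total $2390M.
VCG payment = (others' best without ClearBand) − (others' welfare with ClearBand) = 2390 − 2350 = $40M.

ClearBand pays $40M.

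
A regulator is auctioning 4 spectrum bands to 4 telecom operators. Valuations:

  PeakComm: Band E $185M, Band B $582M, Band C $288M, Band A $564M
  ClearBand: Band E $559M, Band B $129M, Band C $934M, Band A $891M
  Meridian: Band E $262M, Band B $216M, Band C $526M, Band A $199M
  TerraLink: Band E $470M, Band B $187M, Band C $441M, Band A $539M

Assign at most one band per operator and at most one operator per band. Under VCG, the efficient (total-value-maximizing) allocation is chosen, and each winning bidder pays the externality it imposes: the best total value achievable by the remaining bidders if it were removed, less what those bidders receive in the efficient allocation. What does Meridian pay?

Meridian pays $112M.

Efficient allocation: PeakComm→Band B ($582M), ClearBand→Band A ($891M), Meridian→Band C ($526M), TerraLink→Band E ($470M); total welfare W = $2469M.
Meridian receives Band C at value $526M, so the others get W − 526 = $1943M.
Without Meridian: best allocation of the remaining 3 bidders over all 4 bands is PeakComm→Band B ($582M), ClearBand→Band C ($934M), TerraLink→Band A ($539M), total $2055M.
VCG payment = (others' best without Meridian) − (others' welfare with Meridian) = 2055 − 1943 = $112M.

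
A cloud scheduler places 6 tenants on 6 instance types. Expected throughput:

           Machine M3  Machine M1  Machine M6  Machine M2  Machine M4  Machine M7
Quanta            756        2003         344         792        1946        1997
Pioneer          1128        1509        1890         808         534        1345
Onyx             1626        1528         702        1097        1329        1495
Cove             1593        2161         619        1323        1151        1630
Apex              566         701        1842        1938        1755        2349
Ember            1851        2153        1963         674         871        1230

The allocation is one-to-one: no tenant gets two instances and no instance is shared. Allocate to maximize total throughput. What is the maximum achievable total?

Max total: 11294 ops/s

Treat this as an assignment problem: match each tenant to one instance.
Optimal: Quanta→Machine M4 (1946 ops/s), Pioneer→Machine M6 (1890 ops/s), Onyx→Machine M2 (1097 ops/s), Cove→Machine M1 (2161 ops/s), Apex→Machine M7 (2349 ops/s), Ember→Machine M3 (1851 ops/s) — total 1946+1890+1097+2161+2349+1851 = 11294 ops/s.
Max-entry greedy (repeatedly take the single best remaining cell) gives 10853 ops/s, worse by 441.
Checked against all permutations: 11294 ops/s is optimal.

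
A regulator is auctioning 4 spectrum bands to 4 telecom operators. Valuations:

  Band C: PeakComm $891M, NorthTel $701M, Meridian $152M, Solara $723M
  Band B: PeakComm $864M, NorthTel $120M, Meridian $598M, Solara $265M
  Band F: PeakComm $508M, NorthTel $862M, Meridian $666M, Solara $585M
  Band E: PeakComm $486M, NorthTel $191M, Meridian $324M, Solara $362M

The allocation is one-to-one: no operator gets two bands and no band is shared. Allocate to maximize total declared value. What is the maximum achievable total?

Maximum total: $2773M

Optimal: PeakComm→Band B ($864M), NorthTel→Band F ($862M), Meridian→Band E ($324M), Solara→Band C ($723M) — total 864+862+324+723 = $2773M.
Max-entry greedy (repeatedly take the single best remaining cell) gives $2713M, worse by 60.
Next-best assignment: PeakComm→Band C, NorthTel→Band F, Meridian→Band B, Solara→Band E = $2713M.
Swapping NorthTel↔PeakComm (NorthTel→Band B $120M, PeakComm→Band F $508M) loses 1098.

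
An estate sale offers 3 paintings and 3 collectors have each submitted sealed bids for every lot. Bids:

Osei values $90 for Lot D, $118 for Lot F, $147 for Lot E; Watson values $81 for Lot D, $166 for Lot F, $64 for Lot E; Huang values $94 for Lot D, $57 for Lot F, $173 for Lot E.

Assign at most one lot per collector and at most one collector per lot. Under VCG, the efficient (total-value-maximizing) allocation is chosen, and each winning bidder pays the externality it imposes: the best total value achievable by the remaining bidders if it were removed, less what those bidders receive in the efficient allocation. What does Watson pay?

Watson pays $28.

Efficient allocation: Osei→Lot D ($90), Watson→Lot F ($166), Huang→Lot E ($173); total welfare W = $429.
Watson receives Lot F at value $166, so the others get W − 166 = $263.
Without Watson: best allocation of the remaining 2 bidders over all 3 lots is Osei→Lot F ($118), Huang→Lot E ($173), total $291.
VCG payment = (others' best without Watson) − (others' welfare with Watson) = 291 − 263 = $28.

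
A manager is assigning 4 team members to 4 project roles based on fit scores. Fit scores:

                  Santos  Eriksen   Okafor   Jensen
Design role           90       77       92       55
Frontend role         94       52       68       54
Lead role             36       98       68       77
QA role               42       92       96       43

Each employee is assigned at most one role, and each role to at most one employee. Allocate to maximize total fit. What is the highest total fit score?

Optimal: Santos→Frontend role (94 pts), Eriksen→QA role (92 pts), Okafor→Design role (92 pts), Jensen→Lead role (77 pts) — total 94+92+92+77 = 355 pts.

Maximum total: 355 pts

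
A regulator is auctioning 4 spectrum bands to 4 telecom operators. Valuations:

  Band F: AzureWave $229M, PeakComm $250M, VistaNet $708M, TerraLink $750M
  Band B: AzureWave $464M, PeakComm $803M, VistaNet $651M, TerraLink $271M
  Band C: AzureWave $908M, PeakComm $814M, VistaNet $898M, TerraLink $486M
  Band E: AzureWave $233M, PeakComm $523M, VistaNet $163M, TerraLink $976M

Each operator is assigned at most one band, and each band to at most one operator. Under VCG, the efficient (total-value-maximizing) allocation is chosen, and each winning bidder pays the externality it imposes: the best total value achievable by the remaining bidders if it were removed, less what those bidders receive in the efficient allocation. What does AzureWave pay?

AzureWave pays $190M.

Efficient allocation: AzureWave→Band C ($908M), PeakComm→Band B ($803M), VistaNet→Band F ($708M), TerraLink→Band E ($976M); total welfare W = $3395M.
AzureWave receives Band C at value $908M, so the others get W − 908 = $2487M.
Without AzureWave: best allocation of the remaining 3 bidders over all 4 bands is PeakComm→Band B ($803M), VistaNet→Band C ($898M), TerraLink→Band E ($976M), total $2677M.
VCG payment = (others' best without AzureWave) − (others' welfare with AzureWave) = 2677 − 2487 = $190M.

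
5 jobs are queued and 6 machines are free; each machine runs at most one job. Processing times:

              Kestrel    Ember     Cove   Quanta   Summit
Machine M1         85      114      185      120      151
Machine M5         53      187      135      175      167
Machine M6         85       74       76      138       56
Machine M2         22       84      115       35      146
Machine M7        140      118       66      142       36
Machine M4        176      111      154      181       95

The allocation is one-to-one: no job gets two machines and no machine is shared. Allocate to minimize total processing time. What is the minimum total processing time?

Minimum total: 311 min

Optimal: Kestrel→Machine M5 (53 min), Ember→Machine M4 (111 min), Cove→Machine M6 (76 min), Quanta→Machine M2 (35 min), Summit→Machine M7 (36 min) — total 53+111+76+35+36 = 311 min.
Row-greedy (each job in turn takes its cheapest remaining machine) gives 377 min, worse by 66.
Next-best assignment: Kestrel→Machine M5, Ember→Machine M1, Cove→Machine M6, Quanta→Machine M2, Summit→Machine M7 = 314 min.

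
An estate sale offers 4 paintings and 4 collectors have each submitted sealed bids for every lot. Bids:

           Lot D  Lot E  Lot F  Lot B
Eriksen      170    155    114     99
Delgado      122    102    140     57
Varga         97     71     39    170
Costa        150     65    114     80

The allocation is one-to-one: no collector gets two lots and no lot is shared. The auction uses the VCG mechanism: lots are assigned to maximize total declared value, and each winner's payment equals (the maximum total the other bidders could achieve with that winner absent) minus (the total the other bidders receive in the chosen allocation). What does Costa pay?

Costa pays $15.

Efficient allocation: Eriksen→Lot E ($155), Delgado→Lot F ($140), Varga→Lot B ($170), Costa→Lot D ($150); total welfare W = $615.
Costa receives Lot D at value $150, so the others get W − 150 = $465.
Without Costa: best allocation of the remaining 3 bidders over all 4 lots is Eriksen→Lot D ($170), Delgado→Lot F ($140), Varga→Lot B ($170), total $480.
VCG payment = (others' best without Costa) − (others' welfare with Costa) = 480 − 465 = $15.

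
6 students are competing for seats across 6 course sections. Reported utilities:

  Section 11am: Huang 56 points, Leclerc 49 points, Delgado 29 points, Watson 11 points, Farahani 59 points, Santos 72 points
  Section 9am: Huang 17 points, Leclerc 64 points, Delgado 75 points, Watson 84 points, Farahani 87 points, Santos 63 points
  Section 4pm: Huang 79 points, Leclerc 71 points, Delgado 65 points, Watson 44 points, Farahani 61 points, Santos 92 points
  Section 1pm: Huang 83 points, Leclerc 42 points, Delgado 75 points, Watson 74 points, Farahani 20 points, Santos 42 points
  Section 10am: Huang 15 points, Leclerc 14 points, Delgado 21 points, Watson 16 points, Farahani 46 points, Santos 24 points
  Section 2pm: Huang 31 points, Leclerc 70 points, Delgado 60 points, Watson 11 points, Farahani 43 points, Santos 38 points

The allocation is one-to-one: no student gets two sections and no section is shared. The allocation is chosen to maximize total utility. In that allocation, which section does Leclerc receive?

Optimal: Huang→Section 4pm (79 points), Leclerc→Section 2pm (70 points), Delgado→Section 1pm (75 points), Watson→Section 9am (84 points), Farahani→Section 10am (46 points), Santos→Section 11am (72 points) — total 79+70+75+84+46+72 = 426 points.
Row-greedy (each student in turn takes its best remaining section) gives 342 points, worse by 84.
Next-best assignment: Huang→Section 11am, Leclerc→Section 2pm, Delgado→Section 1pm, Watson→Section 9am, Farahani→Section 10am, Santos→Section 4pm = 423 points.
Leclerc's own top section is Section 4pm (71 points), but forcing Leclerc→Section 4pm and reassigning the rest optimally gives only 416 points — worse by 10.

Leclerc receives Section 2pm.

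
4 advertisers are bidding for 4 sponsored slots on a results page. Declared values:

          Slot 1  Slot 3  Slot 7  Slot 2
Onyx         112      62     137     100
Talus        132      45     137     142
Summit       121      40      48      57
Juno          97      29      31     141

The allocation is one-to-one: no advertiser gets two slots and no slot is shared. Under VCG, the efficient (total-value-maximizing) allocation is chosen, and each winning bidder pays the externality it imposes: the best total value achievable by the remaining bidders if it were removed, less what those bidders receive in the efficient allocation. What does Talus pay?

Efficient allocation: Onyx→Slot 3 ($62), Talus→Slot 7 ($137), Summit→Slot 1 ($121), Juno→Slot 2 ($141); total welfare W = $461.
Talus receives Slot 7 at value $137, so the others get W − 137 = $324.
Without Talus: best allocation of the remaining 3 bidders over all 4 slots is Onyx→Slot 7 ($137), Summit→Slot 1 ($121), Juno→Slot 2 ($141), total $399.
VCG payment = (others' best without Talus) − (others' welfare with Talus) = 399 − 324 = $75.

Talus pays $75.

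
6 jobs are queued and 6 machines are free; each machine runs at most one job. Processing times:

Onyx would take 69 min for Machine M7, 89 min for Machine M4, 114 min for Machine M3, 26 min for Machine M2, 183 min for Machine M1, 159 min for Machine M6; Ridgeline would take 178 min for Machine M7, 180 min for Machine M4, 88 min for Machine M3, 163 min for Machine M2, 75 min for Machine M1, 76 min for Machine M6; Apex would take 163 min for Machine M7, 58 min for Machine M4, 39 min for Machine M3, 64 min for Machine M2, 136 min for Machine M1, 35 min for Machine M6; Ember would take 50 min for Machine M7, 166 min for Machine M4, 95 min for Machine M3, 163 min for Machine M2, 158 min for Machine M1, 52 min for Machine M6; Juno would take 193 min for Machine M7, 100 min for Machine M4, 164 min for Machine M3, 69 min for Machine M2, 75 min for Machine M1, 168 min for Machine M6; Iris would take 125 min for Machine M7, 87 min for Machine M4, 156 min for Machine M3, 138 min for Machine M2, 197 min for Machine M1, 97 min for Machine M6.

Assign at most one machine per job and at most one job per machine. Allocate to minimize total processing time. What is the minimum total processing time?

Min total: 353 min

Optimal: Onyx→Machine M2 (26 min), Ridgeline→Machine M6 (76 min), Apex→Machine M3 (39 min), Ember→Machine M7 (50 min), Juno→Machine M1 (75 min), Iris→Machine M4 (87 min) — total 26+76+39+50+75+87 = 353 min.
Min-entry greedy (repeatedly take the single cheapest remaining cell) gives 437 min, worse by 84.
Every other assignment is strictly worse.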